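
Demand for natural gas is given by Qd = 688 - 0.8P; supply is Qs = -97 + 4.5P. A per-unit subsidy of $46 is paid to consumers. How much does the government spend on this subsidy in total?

Government cost = 1464640/53

Pre-subsidy: 688 - 0.8P = -97 + 4.5P gives P* = 7850/53, Q* = 30184/53.
With the rebate, buyers effectively pay Pb = Ps − 46, where Ps is the price sellers receive.
Demand in terms of Ps becomes Qd = 688 − 0.8(Ps − 46) = 724.8 - 0.8Ps. Setting this equal to supply: 724.8 - 0.8Ps = -97 + 4.5Ps, so Ps = 8218/53.
Buyers pay Pb = 8218/53 − 46 = 5780/53; Q' = -97 + 4.5·(8218/53) = 31840/53.
Government outlay = subsidy × quantity = 46 × 31840/53 = 1464640/53.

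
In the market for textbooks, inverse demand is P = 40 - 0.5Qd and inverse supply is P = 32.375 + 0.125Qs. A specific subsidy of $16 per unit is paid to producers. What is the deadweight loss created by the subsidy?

Deadweight loss = $204.8

Pre-subsidy: 40 - 0.5Q = 32.375 + 0.125Q gives Q* = 12.2 and P* = 33.9.
With the subsidy, sellers receive Ps = Pb + 16 for each unit, where Pb is the price buyers pay.
On the curves, Pb = 40 - 0.5Q and Ps = 32.375 + 0.125Q; the wedge Ps − Pb = 16 gives 32.375 + 0.125Q − (40 - 0.5Q) = 16, so Q' = 37.8.
Then Pb = 40 − 0.5·37.8 = 21.1 and Ps = 32.375 + 0.125·37.8 = 37.1.
The subsidy expands output by 37.8 − 12.2 = 25.6 past the efficient level; on those units the gap between marginal cost and willingness to pay runs from 0 up to 16.
DWL = ½ × 16 × 25.6 = 204.8.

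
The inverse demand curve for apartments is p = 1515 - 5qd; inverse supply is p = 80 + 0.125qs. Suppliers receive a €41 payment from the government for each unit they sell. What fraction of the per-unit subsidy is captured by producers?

Pre-subsidy: 1515 - 5q = 80 + 0.125q gives q* = 280 and p* = 115.
With the subsidy, sellers receive ps = pb + 41 for each unit, where pb is the price buyers pay.
On the curves, pb = 1515 - 5q and ps = 80 + 0.125q; the wedge ps − pb = 41 gives 80 + 0.125q − (1515 - 5q) = 41, so q' = 288.
Then pb = 1515 − 5·288 = 75 and ps = 80 + 0.125·288 = 116.
Buyers' price falls by p* − pb = 115 − 75 = 40; sellers' price rises by ps − p* = 116 − 115 = 1.
So producers capture 1/41 = 1/41 of each unit of subsidy.

Producer share = 1/41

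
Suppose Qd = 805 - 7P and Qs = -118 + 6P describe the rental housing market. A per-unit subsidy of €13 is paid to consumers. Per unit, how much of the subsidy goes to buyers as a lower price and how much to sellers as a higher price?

Pre-subsidy: 805 - 7P = -118 + 6P gives P* = 71, Q* = 308.
With the rebate, buyers effectively pay Pb = Ps − 13, where Ps is the price sellers receive.
Demand in terms of Ps becomes Qd = 805 − 7(Ps − 13) = 896 - 7Ps. Setting this equal to supply: 896 - 7Ps = -118 + 6Ps, so Ps = 78.
Buyers pay Pb = 78 − 13 = 65; Q' = -118 + 6·78 = 350.
Buyers' price falls by P* − Pb = 71 − 65 = 6; sellers' price rises by Ps − P* = 78 − 71 = 7.

Buyers gain €6 per unit; sellers gain €7 per unit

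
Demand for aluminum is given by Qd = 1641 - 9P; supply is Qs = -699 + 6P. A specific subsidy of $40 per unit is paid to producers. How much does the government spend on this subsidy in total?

Government cost = $15240

Pre-subsidy: 1641 - 9P = -699 + 6P gives P* = 156, Q* = 237.
With the subsidy, sellers receive Ps = Pb + 40 for each unit, where Pb is the price buyers pay.
Supply in terms of Pb becomes Qs = -699 + 6(Pb + 40) = -459 + 6Pb. Setting this equal to demand: 1641 - 9Pb = -459 + 6Pb, so Pb = 140.
Sellers receive Ps = 140 + 40 = 180; Q' = 1641 − 9·140 = 381.
Government outlay = subsidy × quantity = 40 × 381 = 15240.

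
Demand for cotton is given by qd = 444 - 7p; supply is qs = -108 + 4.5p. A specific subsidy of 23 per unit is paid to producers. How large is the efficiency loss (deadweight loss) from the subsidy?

Pre-subsidy: 444 - 7p = -108 + 4.5p gives p* = 48, q* = 108.
With the subsidy, sellers receive ps = pb + 23 for each unit, where pb is the price buyers pay.
Supply in terms of pb becomes qs = -108 + 4.5(pb + 23) = -4.5 + 4.5pb. Setting this equal to demand: 444 - 7pb = -4.5 + 4.5pb, so pb = 39.
Sellers receive ps = 39 + 23 = 62; q' = 444 − 7·39 = 171.
The subsidy expands output by 171 − 108 = 63 past the efficient level; on those units the gap between marginal cost and willingness to pay runs from 0 up to 23.
DWL = ½ × 23 × 63 = 724.5.

Deadweight loss = 724.5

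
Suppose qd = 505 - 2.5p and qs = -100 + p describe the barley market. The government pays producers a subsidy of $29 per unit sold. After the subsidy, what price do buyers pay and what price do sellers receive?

Pre-subsidy: 505 - 2.5p = -100 + p gives p* = 1210/7, q* = 510/7.
With the subsidy, sellers receive ps = pb + 29 for each unit, where pb is the price buyers pay.
Supply in terms of pb becomes qs = -100 + 1(pb + 29) = -71 + pb. Setting this equal to demand: 505 - 2.5pb = -71 + pb, so pb = 1152/7.
Sellers receive ps = 1152/7 + 29 = 1355/7; q' = 505 − 2.5·(1152/7) = 655/7.

Buyers pay 1152/7; sellers receive 1355/7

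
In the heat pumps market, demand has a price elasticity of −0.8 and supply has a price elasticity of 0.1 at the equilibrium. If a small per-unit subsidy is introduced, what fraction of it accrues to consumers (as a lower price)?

For a small subsidy around the equilibrium, the benefit split depends on the relative slopes, which at a point are proportional to the elasticities.
Buyer share = εs/(εs + |εd|) = 0.1/(0.1 + 0.8) = 1/9; seller share = |εd|/(εs + |εd|) = 8/9.

Consumer share = 1/9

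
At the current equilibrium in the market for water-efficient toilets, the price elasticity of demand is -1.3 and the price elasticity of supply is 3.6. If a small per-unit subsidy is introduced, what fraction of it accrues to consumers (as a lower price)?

For a small subsidy around the equilibrium, the benefit split depends on the relative slopes, which at a point are proportional to the elasticities.
Buyer share = εs/(εs + |εd|) = 3.6/(3.6 + 1.3) = 36/49; seller share = |εd|/(εs + |εd|) = 13/49.

Consumer share = 36/49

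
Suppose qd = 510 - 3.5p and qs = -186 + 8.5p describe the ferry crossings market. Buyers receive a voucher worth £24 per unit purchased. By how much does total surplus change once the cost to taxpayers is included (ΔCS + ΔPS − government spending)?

Net change in total surplus = -£714

Pre-subsidy: 510 - 3.5p = -186 + 8.5p gives p* = 58, q* = 307.
With the rebate, buyers effectively pay pb = ps − 24, where ps is the price sellers receive.
Demand in terms of ps becomes qd = 510 − 3.5(ps − 24) = 594 - 3.5ps. Setting this equal to supply: 594 - 3.5ps = -186 + 8.5ps, so ps = 65.
Buyers pay pb = 65 − 24 = 41; q' = -186 + 8.5·65 = 366.5.
ΔCS = ½(307 + 366.5)(58 − 41) = 5724.75; ΔPS = ½(307 + 366.5)(65 − 58) = 2357.25.
Government spending = 24 × 366.5 = 8796.
Net change = 5724.75 + 2357.25 − 8796 = -714. The loss equals the DWL triangle ½·24·59.5.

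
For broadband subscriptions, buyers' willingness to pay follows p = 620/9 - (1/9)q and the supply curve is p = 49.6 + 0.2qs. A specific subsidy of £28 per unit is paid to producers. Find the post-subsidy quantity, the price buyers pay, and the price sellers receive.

q' = 152; buyers pay £52; sellers receive £80

Pre-subsidy: 620/9 - (1/9)q = 49.6 + 0.2q gives q* = 62 and p* = 62.
With the subsidy, sellers receive ps = pb + 28 for each unit, where pb is the price buyers pay.
On the curves, pb = 620/9 - (1/9)q and ps = 49.6 + 0.2q; the wedge ps − pb = 28 gives 49.6 + 0.2q − (620/9 - (1/9)q) = 28, so q' = 152.
Then pb = 620/9 − (1/9)·152 = 52 and ps = 49.6 + 0.2·152 = 80.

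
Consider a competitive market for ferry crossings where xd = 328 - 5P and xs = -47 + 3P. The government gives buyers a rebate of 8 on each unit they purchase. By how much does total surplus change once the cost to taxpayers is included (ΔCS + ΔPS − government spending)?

Net change in total surplus = -60

Pre-subsidy: 328 - 5P = -47 + 3P gives P* = 46.875, x* = 93.625.
With the rebate, buyers effectively pay Pb = Ps − 8, where Ps is the price sellers receive.
Demand in terms of Ps becomes xd = 328 − 5(Ps − 8) = 368 - 5Ps. Setting this equal to supply: 368 - 5Ps = -47 + 3Ps, so Ps = 51.875.
Buyers pay Pb = 51.875 − 8 = 43.875; x' = -47 + 3·51.875 = 108.625.
ΔCS = ½(93.625 + 108.625)(46.875 − 43.875) = 303.375; ΔPS = ½(93.625 + 108.625)(51.875 − 46.875) = 505.625.
Government spending = 8 × 108.625 = 869.
Net change = 303.375 + 505.625 − 869 = -60. The loss equals the DWL triangle ½·8·15.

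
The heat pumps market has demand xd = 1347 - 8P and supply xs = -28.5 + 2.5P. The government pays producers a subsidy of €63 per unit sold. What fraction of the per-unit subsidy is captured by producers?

Pre-subsidy: 1347 - 8P = -28.5 + 2.5P gives P* = 131, x* = 299.
With the subsidy, sellers receive Ps = Pb + 63 for each unit, where Pb is the price buyers pay.
Supply in terms of Pb becomes xs = -28.5 + 2.5(Pb + 63) = 129 + 2.5Pb. Setting this equal to demand: 1347 - 8Pb = 129 + 2.5Pb, so Pb = 116.
Sellers receive Ps = 116 + 63 = 179; x' = 1347 − 8·116 = 419.
Buyers' price falls by P* − Pb = 131 − 116 = 15; sellers' price rises by Ps − P* = 179 − 131 = 48.
So producers capture 48/63 = 16/21 of each unit of subsidy.

Producer share = 16/21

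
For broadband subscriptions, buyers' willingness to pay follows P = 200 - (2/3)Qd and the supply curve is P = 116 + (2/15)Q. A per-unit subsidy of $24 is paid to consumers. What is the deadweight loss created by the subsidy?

Pre-subsidy: 200 - (2/3)Q = 116 + (2/15)Q gives Q* = 105 and P* = 130.
With the rebate, buyers effectively pay Pb = Ps − 24, where Ps is the price sellers receive.
On the curves, Pb = 200 - (2/3)Q and Ps = 116 + (2/15)Q; the wedge Ps − Pb = 24 gives 116 + (2/15)Q − (200 - (2/3)Q) = 24, so Q' = 135.
Then Pb = 200 − (2/3)·135 = 110 and Ps = 116 + (2/15)·135 = 134.
The subsidy expands output by 135 − 105 = 30 past the efficient level; on those units the gap between marginal cost and willingness to pay runs from 0 up to 24.
DWL = ½ × 24 × 30 = 360.

Deadweight loss = $360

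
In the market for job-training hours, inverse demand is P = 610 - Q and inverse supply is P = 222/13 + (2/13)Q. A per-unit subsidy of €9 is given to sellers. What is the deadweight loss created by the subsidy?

Deadweight loss = €35.1

Pre-subsidy: 610 - Q = 222/13 + (2/13)Q gives Q* = 7708/15 and P* = 1442/15.
With the subsidy, sellers receive Ps = Pb + 9 for each unit, where Pb is the price buyers pay.
On the curves, Pb = 610 - Q and Ps = 222/13 + (2/13)Q; the wedge Ps − Pb = 9 gives 222/13 + (2/13)Q − (610 - Q) = 9, so Q' = 1565/3.
Then Pb = 610 − 1·(1565/3) = 265/3 and Ps = 222/13 + (2/13)·(1565/3) = 292/3.
The subsidy expands output by 1565/3 − 7708/15 = 7.8 past the efficient level; on those units the gap between marginal cost and willingness to pay runs from 0 up to 9.
DWL = ½ × 9 × 7.8 = 35.1.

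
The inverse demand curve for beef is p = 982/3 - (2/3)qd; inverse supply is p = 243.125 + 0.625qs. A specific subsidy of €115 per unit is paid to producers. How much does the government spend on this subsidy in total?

Pre-subsidy: 982/3 - (2/3)q = 243.125 + 0.625q gives q* = 2021/31 and p* = 8800/31.
With the subsidy, sellers receive ps = pb + 115 for each unit, where pb is the price buyers pay.
On the curves, pb = 982/3 - (2/3)q and ps = 243.125 + 0.625q; the wedge ps − pb = 115 gives 243.125 + 0.625q − (982/3 - (2/3)q) = 115, so q' = 4781/31.
Then pb = 982/3 − (2/3)·(4781/31) = 6960/31 and ps = 243.125 + 0.625·(4781/31) = 10525/31.
Government outlay = subsidy × quantity = 115 × 4781/31 = 549815/31.

Government cost = 549815/31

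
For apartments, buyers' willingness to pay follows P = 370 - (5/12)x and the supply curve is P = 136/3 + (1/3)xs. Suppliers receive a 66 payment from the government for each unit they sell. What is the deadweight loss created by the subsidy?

Pre-subsidy: 370 - (5/12)x = 136/3 + (1/3)x gives x* = 3896/9 and P* = 5120/27.
With the subsidy, sellers receive Ps = Pb + 66 for each unit, where Pb is the price buyers pay.
On the curves, Pb = 370 - (5/12)x and Ps = 136/3 + (1/3)x; the wedge Ps − Pb = 66 gives 136/3 + (1/3)x − (370 - (5/12)x) = 66, so x' = 4688/9.
Then Pb = 370 − (5/12)·(4688/9) = 4130/27 and Ps = 136/3 + (1/3)·(4688/9) = 5912/27.
The subsidy expands output by 4688/9 − 3896/9 = 88 past the efficient level; on those units the gap between marginal cost and willingness to pay runs from 0 up to 66.
DWL = ½ × 66 × 88 = 2904.

Deadweight loss = 2904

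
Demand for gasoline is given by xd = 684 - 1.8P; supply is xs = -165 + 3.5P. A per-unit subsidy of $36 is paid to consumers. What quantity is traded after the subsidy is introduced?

Pre-subsidy: 684 - 1.8P = -165 + 3.5P gives P* = 8490/53, x* = 20970/53.
With the rebate, buyers effectively pay Pb = Ps − 36, where Ps is the price sellers receive.
Demand in terms of Ps becomes xd = 684 − 1.8(Ps − 36) = 748.8 - 1.8Ps. Setting this equal to supply: 748.8 - 1.8Ps = -165 + 3.5Ps, so Ps = 9138/53.
Buyers pay Pb = 9138/53 − 36 = 7230/53; x' = -165 + 3.5·(9138/53) = 23238/53.

x' = 23238/53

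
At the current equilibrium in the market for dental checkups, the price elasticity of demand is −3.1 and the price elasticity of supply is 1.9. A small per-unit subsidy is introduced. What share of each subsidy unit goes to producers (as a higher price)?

Producer share = 0.62

For a small subsidy around the equilibrium, the benefit split depends on the relative slopes, which at a point are proportional to the elasticities.
Buyer share = εs/(εs + |εd|) = 1.9/(1.9 + 3.1) = 0.38; seller share = |εd|/(εs + |εd|) = 0.62.
So producers capture 0.62 of the subsidy.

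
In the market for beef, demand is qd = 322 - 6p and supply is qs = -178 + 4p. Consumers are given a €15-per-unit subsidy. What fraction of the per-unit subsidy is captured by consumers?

Pre-subsidy: 322 - 6p = -178 + 4p gives p* = 50, q* = 22.
With the rebate, buyers effectively pay pb = ps − 15, where ps is the price sellers receive.
Demand in terms of ps becomes qd = 322 − 6(ps − 15) = 412 - 6ps. Setting this equal to supply: 412 - 6ps = -178 + 4ps, so ps = 59.
Buyers pay pb = 59 − 15 = 44; q' = -178 + 4·59 = 58.
Buyers' price falls by p* − pb = 50 − 44 = 6; sellers' price rises by ps − p* = 59 − 50 = 9.
So consumers capture 6/15 = 0.4 of each unit of subsidy.

Consumer share = 0.4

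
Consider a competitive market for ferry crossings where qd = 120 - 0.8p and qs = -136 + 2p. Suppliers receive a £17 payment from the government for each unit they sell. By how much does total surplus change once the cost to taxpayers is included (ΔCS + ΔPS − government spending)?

Pre-subsidy: 120 - 0.8p = -136 + 2p gives p* = 640/7, q* = 328/7.
With the subsidy, sellers receive ps = pb + 17 for each unit, where pb is the price buyers pay.
Supply in terms of pb becomes qs = -136 + 2(pb + 17) = -102 + 2pb. Setting this equal to demand: 120 - 0.8pb = -102 + 2pb, so pb = 555/7.
Sellers receive ps = 555/7 + 17 = 674/7; q' = 120 − 0.8·(555/7) = 396/7.
ΔCS = ½(328/7 + 396/7)(640/7 − 555/7) = 30770/49; ΔPS = ½(328/7 + 396/7)(674/7 − 640/7) = 12308/49.
Government spending = 17 × 396/7 = 6732/7.
Net change = 30770/49 + 12308/49 − 6732/7 = -578/7. The loss equals the DWL triangle ½·17·68/7.

Net change in total surplus = -578/7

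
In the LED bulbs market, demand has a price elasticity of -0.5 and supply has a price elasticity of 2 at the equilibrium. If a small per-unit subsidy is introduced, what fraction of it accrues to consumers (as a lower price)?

Consumer share = 0.8

For a small subsidy around the equilibrium, the benefit split depends on the relative slopes, which at a point are proportional to the elasticities.
Buyer share = εs/(εs + |εd|) = 2/(2 + 0.5) = 0.8; seller share = |εd|/(εs + |εd|) = 0.2.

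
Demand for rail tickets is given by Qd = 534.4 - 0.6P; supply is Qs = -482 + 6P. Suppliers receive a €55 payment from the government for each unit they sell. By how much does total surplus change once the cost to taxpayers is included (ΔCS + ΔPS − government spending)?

Net change in total surplus = -€825

Pre-subsidy: 534.4 - 0.6P = -482 + 6P gives P* = 154, Q* = 442.
With the subsidy, sellers receive Ps = Pb + 55 for each unit, where Pb is the price buyers pay.
Supply in terms of Pb becomes Qs = -482 + 6(Pb + 55) = -152 + 6Pb. Setting this equal to demand: 534.4 - 0.6Pb = -152 + 6Pb, so Pb = 104.
Sellers receive Ps = 104 + 55 = 159; Q' = 534.4 − 0.6·104 = 472.
ΔCS = ½(442 + 472)(154 − 104) = 22850; ΔPS = ½(442 + 472)(159 − 154) = 2285.
Government spending = 55 × 472 = 25960.
Net change = 22850 + 2285 − 25960 = -825. The loss equals the DWL triangle ½·55·30.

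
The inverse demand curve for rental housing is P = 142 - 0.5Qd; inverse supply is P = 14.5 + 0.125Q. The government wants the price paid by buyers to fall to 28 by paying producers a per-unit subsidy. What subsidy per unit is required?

Required subsidy s = 15 per unit

At a buyer price of 28, quantity demanded is 284 − 2·28 = 228.
Sellers supply 228 only when they receive Ps = 14.5 + 0.125·228 = 43.
s = Ps − Pb = 43 − 28 = 15.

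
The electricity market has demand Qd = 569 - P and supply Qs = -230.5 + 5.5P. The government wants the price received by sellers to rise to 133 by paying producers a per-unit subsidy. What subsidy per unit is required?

At a seller price of 133, quantity supplied is -230.5 + 5.5·133 = 501.
Buyers absorb 501 only when they pay Pb with 569 − 1·Pb = 501, i.e. Pb = 68.
s = Ps − Pb = 133 − 68 = 65.

Required subsidy s = 65 per unit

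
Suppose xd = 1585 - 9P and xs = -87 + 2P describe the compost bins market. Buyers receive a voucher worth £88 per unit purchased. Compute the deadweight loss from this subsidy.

Pre-subsidy: 1585 - 9P = -87 + 2P gives P* = 152, x* = 217.
With the rebate, buyers effectively pay Pb = Ps − 88, where Ps is the price sellers receive.
Demand in terms of Ps becomes xd = 1585 − 9(Ps − 88) = 2377 - 9Ps. Setting this equal to supply: 2377 - 9Ps = -87 + 2Ps, so Ps = 224.
Buyers pay Pb = 224 − 88 = 136; x' = -87 + 2·224 = 361.
The subsidy expands output by 361 − 217 = 144 past the efficient level; on those units the gap between marginal cost and willingness to pay runs from 0 up to 88.
DWL = ½ × 88 × 144 = 6336.

Deadweight loss = £6336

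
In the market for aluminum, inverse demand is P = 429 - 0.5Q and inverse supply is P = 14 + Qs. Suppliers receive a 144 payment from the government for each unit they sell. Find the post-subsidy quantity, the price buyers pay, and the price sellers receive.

Pre-subsidy: 429 - 0.5Q = 14 + Q gives Q* = 830/3 and P* = 872/3.
With the subsidy, sellers receive Ps = Pb + 144 for each unit, where Pb is the price buyers pay.
On the curves, Pb = 429 - 0.5Q and Ps = 14 + Q; the wedge Ps − Pb = 144 gives 14 + Q − (429 - 0.5Q) = 144, so Q' = 1118/3.
Then Pb = 429 − 0.5·(1118/3) = 728/3 and Ps = 14 + 1·(1118/3) = 1160/3.

Q' = 1118/3; buyers pay 728/3; sellers receive 1160/3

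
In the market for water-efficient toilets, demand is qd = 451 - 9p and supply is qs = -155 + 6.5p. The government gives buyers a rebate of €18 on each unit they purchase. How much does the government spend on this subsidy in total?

Pre-subsidy: 451 - 9p = -155 + 6.5p gives p* = 1212/31, q* = 3073/31.
With the rebate, buyers effectively pay pb = ps − 18, where ps is the price sellers receive.
Demand in terms of ps becomes qd = 451 − 9(ps − 18) = 613 - 9ps. Setting this equal to supply: 613 - 9ps = -155 + 6.5ps, so ps = 1536/31.
Buyers pay pb = 1536/31 − 18 = 978/31; q' = -155 + 6.5·(1536/31) = 5179/31.
Government outlay = subsidy × quantity = 18 × 5179/31 = 93222/31.

Government cost = 93222/31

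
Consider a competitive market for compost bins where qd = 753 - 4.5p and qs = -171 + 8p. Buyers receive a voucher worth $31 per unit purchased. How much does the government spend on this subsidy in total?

Pre-subsidy: 753 - 4.5p = -171 + 8p gives p* = 73.92, q* = 420.36.
With the rebate, buyers effectively pay pb = ps − 31, where ps is the price sellers receive.
Demand in terms of ps becomes qd = 753 − 4.5(ps − 31) = 892.5 - 4.5ps. Setting this equal to supply: 892.5 - 4.5ps = -171 + 8ps, so ps = 85.08.
Buyers pay pb = 85.08 − 31 = 54.08; q' = -171 + 8·85.08 = 509.64.
Government outlay = subsidy × quantity = 31 × 509.64 = 15798.84.

Government cost = $15798.84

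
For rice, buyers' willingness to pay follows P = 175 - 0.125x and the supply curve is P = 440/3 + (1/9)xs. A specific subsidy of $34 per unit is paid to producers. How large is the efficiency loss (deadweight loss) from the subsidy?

Pre-subsidy: 175 - 0.125x = 440/3 + (1/9)x gives x* = 120 and P* = 160.
With the subsidy, sellers receive Ps = Pb + 34 for each unit, where Pb is the price buyers pay.
On the curves, Pb = 175 - 0.125x and Ps = 440/3 + (1/9)x; the wedge Ps − Pb = 34 gives 440/3 + (1/9)x − (175 - 0.125x) = 34, so x' = 264.
Then Pb = 175 − 0.125·264 = 142 and Ps = 440/3 + (1/9)·264 = 176.
The subsidy expands output by 264 − 120 = 144 past the efficient level; on those units the gap between marginal cost and willingness to pay runs from 0 up to 34.
DWL = ½ × 34 × 144 = 2448.

Deadweight loss = $2448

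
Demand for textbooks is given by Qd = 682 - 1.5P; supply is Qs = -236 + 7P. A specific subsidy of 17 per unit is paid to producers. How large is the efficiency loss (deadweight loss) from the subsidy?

Deadweight loss = 178.5

Pre-subsidy: 682 - 1.5P = -236 + 7P gives P* = 108, Q* = 520.
With the subsidy, sellers receive Ps = Pb + 17 for each unit, where Pb is the price buyers pay.
Supply in terms of Pb becomes Qs = -236 + 7(Pb + 17) = -117 + 7Pb. Setting this equal to demand: 682 - 1.5Pb = -117 + 7Pb, so Pb = 94.
Sellers receive Ps = 94 + 17 = 111; Q' = 682 − 1.5·94 = 541.
The subsidy expands output by 541 − 520 = 21 past the efficient level; on those units the gap between marginal cost and willingness to pay runs from 0 up to 17.
DWL = ½ × 17 × 21 = 178.5.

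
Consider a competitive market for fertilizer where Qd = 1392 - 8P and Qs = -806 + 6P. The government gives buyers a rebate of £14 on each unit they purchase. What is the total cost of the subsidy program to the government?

Pre-subsidy: 1392 - 8P = -806 + 6P gives P* = 157, Q* = 136.
With the rebate, buyers effectively pay Pb = Ps − 14, where Ps is the price sellers receive.
Demand in terms of Ps becomes Qd = 1392 − 8(Ps − 14) = 1504 - 8Ps. Setting this equal to supply: 1504 - 8Ps = -806 + 6Ps, so Ps = 165.
Buyers pay Pb = 165 − 14 = 151; Q' = -806 + 6·165 = 184.
Government outlay = subsidy × quantity = 14 × 184 = 2576.

Government cost = £2576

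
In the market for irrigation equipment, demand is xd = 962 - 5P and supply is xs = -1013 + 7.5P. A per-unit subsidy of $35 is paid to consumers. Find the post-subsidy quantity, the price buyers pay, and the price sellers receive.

Pre-subsidy: 962 - 5P = -1013 + 7.5P gives P* = 158, x* = 172.
With the rebate, buyers effectively pay Pb = Ps − 35, where Ps is the price sellers receive.
Demand in terms of Ps becomes xd = 962 − 5(Ps − 35) = 1137 - 5Ps. Setting this equal to supply: 1137 - 5Ps = -1013 + 7.5Ps, so Ps = 172.
Buyers pay Pb = 172 − 35 = 137; x' = -1013 + 7.5·172 = 277.

x' = 277; buyers pay $137; sellers receive $172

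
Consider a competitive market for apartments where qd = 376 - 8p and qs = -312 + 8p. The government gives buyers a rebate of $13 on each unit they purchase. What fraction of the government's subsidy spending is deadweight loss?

DWL / government spending = 13/42

Pre-subsidy: 376 - 8p = -312 + 8p gives p* = 43, q* = 32.
With the rebate, buyers effectively pay pb = ps − 13, where ps is the price sellers receive.
Demand in terms of ps becomes qd = 376 − 8(ps − 13) = 480 - 8ps. Setting this equal to supply: 480 - 8ps = -312 + 8ps, so ps = 49.5.
Buyers pay pb = 49.5 − 13 = 36.5; q' = -312 + 8·49.5 = 84.
ΔCS = ½(32 + 84)(43 − 36.5) = 377; ΔPS = ½(32 + 84)(49.5 − 43) = 377.
Government spending = 13 × 84 = 1092.
DWL = ½ × 13 × (84 − 32) = 338; fraction = 338 / 1092 = 13/42.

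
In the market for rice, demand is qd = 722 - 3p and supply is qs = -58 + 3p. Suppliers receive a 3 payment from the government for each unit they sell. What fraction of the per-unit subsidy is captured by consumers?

Pre-subsidy: 722 - 3p = -58 + 3p gives p* = 130, q* = 332.
With the subsidy, sellers receive ps = pb + 3 for each unit, where pb is the price buyers pay.
Supply in terms of pb becomes qs = -58 + 3(pb + 3) = -49 + 3pb. Setting this equal to demand: 722 - 3pb = -49 + 3pb, so pb = 128.5.
Sellers receive ps = 128.5 + 3 = 131.5; q' = 722 − 3·128.5 = 336.5.
Buyers' price falls by p* − pb = 130 − 128.5 = 1.5; sellers' price rises by ps − p* = 131.5 − 130 = 1.5.
So consumers capture 1.5/3 = 0.5 of each unit of subsidy.

Consumer share = 0.5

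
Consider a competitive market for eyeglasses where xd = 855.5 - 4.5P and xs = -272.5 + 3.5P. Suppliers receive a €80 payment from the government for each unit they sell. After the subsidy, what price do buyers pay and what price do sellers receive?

Pre-subsidy: 855.5 - 4.5P = -272.5 + 3.5P gives P* = 141, x* = 221.
With the subsidy, sellers receive Ps = Pb + 80 for each unit, where Pb is the price buyers pay.
Supply in terms of Pb becomes xs = -272.5 + 3.5(Pb + 80) = 7.5 + 3.5Pb. Setting this equal to demand: 855.5 - 4.5Pb = 7.5 + 3.5Pb, so Pb = 106.
Sellers receive Ps = 106 + 80 = 186; x' = 855.5 − 4.5·106 = 378.5.

Buyers pay €106; sellers receive €186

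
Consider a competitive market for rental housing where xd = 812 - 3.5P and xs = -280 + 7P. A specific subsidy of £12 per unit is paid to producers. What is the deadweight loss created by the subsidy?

Pre-subsidy: 812 - 3.5P = -280 + 7P gives P* = 104, x* = 448.
With the subsidy, sellers receive Ps = Pb + 12 for each unit, where Pb is the price buyers pay.
Supply in terms of Pb becomes xs = -280 + 7(Pb + 12) = -196 + 7Pb. Setting this equal to demand: 812 - 3.5Pb = -196 + 7Pb, so Pb = 96.
Sellers receive Ps = 96 + 12 = 108; x' = 812 − 3.5·96 = 476.
The subsidy expands output by 476 − 448 = 28 past the efficient level; on those units the gap between marginal cost and willingness to pay runs from 0 up to 12.
DWL = ½ × 12 × 28 = 168.

Deadweight loss = £168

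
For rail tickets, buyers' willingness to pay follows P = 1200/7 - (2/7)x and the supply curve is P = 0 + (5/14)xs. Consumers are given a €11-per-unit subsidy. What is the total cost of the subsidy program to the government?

Pre-subsidy: 1200/7 - (2/7)x = 0 + (5/14)x gives x* = 800/3 and P* = 2000/21.
With the rebate, buyers effectively pay Pb = Ps − 11, where Ps is the price sellers receive.
On the curves, Pb = 1200/7 - (2/7)x and Ps = 0 + (5/14)x; the wedge Ps − Pb = 11 gives 0 + (5/14)x − (1200/7 - (2/7)x) = 11, so x' = 2554/9.
Then Pb = 1200/7 − (2/7)·(2554/9) = 5692/63 and Ps = 0 + (5/14)·(2554/9) = 6385/63.
Government outlay = subsidy × quantity = 11 × 2554/9 = 28094/9.

Government cost = 28094/9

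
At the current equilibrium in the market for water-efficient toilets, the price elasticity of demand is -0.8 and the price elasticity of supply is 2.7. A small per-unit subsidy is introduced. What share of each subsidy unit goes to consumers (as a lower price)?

For a small subsidy around the equilibrium, the benefit split depends on the relative slopes, which at a point are proportional to the elasticities.
Buyer share = εs/(εs + |εd|) = 2.7/(2.7 + 0.8) = 27/35; seller share = |εd|/(εs + |εd|) = 8/35.

Consumer share = 27/35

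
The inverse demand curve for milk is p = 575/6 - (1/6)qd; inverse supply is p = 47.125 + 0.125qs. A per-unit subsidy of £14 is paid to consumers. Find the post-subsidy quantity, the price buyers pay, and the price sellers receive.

q' = 215; buyers pay £60; sellers receive £74

Pre-subsidy: 575/6 - (1/6)q = 47.125 + 0.125q gives q* = 167 and p* = 68.
With the rebate, buyers effectively pay pb = ps − 14, where ps is the price sellers receive.
On the curves, pb = 575/6 - (1/6)q and ps = 47.125 + 0.125q; the wedge ps − pb = 14 gives 47.125 + 0.125q − (575/6 - (1/6)q) = 14, so q' = 215.
Then pb = 575/6 − (1/6)·215 = 60 and ps = 47.125 + 0.125·215 = 74.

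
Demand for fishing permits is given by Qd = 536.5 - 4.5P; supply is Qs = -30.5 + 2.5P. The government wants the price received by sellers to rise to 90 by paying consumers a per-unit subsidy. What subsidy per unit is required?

Required subsidy s = 14 per unit

At a seller price of 90, quantity supplied is -30.5 + 2.5·90 = 194.5.
Buyers absorb 194.5 only when they pay Pb with 536.5 − 4.5·Pb = 194.5, i.e. Pb = 76.
s = Ps − Pb = 90 − 76 = 14.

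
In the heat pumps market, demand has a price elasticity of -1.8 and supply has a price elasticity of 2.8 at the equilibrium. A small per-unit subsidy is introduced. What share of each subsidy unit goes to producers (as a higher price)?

Producer share = 9/23

For a small subsidy around the equilibrium, the benefit split depends on the relative slopes, which at a point are proportional to the elasticities.
Buyer share = εs/(εs + |εd|) = 2.8/(2.8 + 1.8) = 14/23; seller share = |εd|/(εs + |εd|) = 9/23.
So producers capture 9/23 of the subsidy.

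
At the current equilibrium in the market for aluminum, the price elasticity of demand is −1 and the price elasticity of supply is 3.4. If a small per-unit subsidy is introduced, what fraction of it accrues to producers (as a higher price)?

Producer share = 5/22

For a small subsidy around the equilibrium, the benefit split depends on the relative slopes, which at a point are proportional to the elasticities.
Buyer share = εs/(εs + |εd|) = 3.4/(3.4 + 1) = 17/22; seller share = |εd|/(εs + |εd|) = 5/22.
So producers capture 5/22 of the subsidy.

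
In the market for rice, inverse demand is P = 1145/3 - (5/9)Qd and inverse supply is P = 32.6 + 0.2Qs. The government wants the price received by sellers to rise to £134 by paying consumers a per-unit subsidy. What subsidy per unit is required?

At a seller price of 134, quantity supplied is -163 + 5·134 = 507.
Buyers absorb 507 only when they pay Pb = 1145/3 − (5/9)·507 = 100.
s = Ps − Pb = 134 − 100 = 34.

Required subsidy s = £34 per unit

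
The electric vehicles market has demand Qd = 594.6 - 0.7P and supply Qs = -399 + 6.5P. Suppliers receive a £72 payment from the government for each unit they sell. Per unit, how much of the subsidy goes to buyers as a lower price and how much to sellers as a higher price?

Pre-subsidy: 594.6 - 0.7P = -399 + 6.5P gives P* = 138, Q* = 498.
With the subsidy, sellers receive Ps = Pb + 72 for each unit, where Pb is the price buyers pay.
Supply in terms of Pb becomes Qs = -399 + 6.5(Pb + 72) = 69 + 6.5Pb. Setting this equal to demand: 594.6 - 0.7Pb = 69 + 6.5Pb, so Pb = 73.
Sellers receive Ps = 73 + 72 = 145; Q' = 594.6 − 0.7·73 = 543.5.
Buyers' price falls by P* − Pb = 138 − 73 = 65; sellers' price rises by Ps − P* = 145 − 138 = 7.

Buyers gain £65 per unit; sellers gain £7 per unit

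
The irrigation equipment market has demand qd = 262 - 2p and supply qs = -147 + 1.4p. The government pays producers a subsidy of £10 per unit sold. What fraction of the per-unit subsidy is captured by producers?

Producer share = 10/17

Pre-subsidy: 262 - 2p = -147 + 1.4p gives p* = 2045/17, q* = 364/17.
With the subsidy, sellers receive ps = pb + 10 for each unit, where pb is the price buyers pay.
Supply in terms of pb becomes qs = -147 + 1.4(pb + 10) = -133 + 1.4pb. Setting this equal to demand: 262 - 2pb = -133 + 1.4pb, so pb = 1975/17.
Sellers receive ps = 1975/17 + 10 = 2145/17; q' = 262 − 2·(1975/17) = 504/17.
Buyers' price falls by p* − pb = 2045/17 − 1975/17 = 70/17; sellers' price rises by ps − p* = 2145/17 − 2045/17 = 100/17.
So producers capture (100/17)/10 = 10/17 of each unit of subsidy.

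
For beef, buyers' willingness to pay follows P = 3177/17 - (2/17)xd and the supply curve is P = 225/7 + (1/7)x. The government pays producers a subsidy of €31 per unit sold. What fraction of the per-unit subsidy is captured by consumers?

Pre-subsidy: 3177/17 - (2/17)x = 225/7 + (1/7)x gives x* = 594 and P* = 117.
With the subsidy, sellers receive Ps = Pb + 31 for each unit, where Pb is the price buyers pay.
On the curves, Pb = 3177/17 - (2/17)x and Ps = 225/7 + (1/7)x; the wedge Ps − Pb = 31 gives 225/7 + (1/7)x − (3177/17 - (2/17)x) = 31, so x' = 713.
Then Pb = 3177/17 − (2/17)·713 = 103 and Ps = 225/7 + (1/7)·713 = 134.
Buyers' price falls by P* − Pb = 117 − 103 = 14; sellers' price rises by Ps − P* = 134 − 117 = 17.
So consumers capture 14/31 = 14/31 of each unit of subsidy.

Consumer share = 14/31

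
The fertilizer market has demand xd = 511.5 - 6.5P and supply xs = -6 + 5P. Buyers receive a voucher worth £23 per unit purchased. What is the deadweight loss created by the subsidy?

Pre-subsidy: 511.5 - 6.5P = -6 + 5P gives P* = 45, x* = 219.
With the rebate, buyers effectively pay Pb = Ps − 23, where Ps is the price sellers receive.
Demand in terms of Ps becomes xd = 511.5 − 6.5(Ps − 23) = 661 - 6.5Ps. Setting this equal to supply: 661 - 6.5Ps = -6 + 5Ps, so Ps = 58.
Buyers pay Pb = 58 − 23 = 35; x' = -6 + 5·58 = 284.
The subsidy expands output by 284 − 219 = 65 past the efficient level; on those units the gap between marginal cost and willingness to pay runs from 0 up to 23.
DWL = ½ × 23 × 65 = 747.5.

Deadweight loss = £747.5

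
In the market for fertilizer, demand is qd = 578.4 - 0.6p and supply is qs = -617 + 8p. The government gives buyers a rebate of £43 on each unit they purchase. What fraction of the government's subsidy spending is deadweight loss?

DWL / government spending = 4/173

Pre-subsidy: 578.4 - 0.6p = -617 + 8p gives p* = 139, q* = 495.
With the rebate, buyers effectively pay pb = ps − 43, where ps is the price sellers receive.
Demand in terms of ps becomes qd = 578.4 − 0.6(ps − 43) = 604.2 - 0.6ps. Setting this equal to supply: 604.2 - 0.6ps = -617 + 8ps, so ps = 142.
Buyers pay pb = 142 − 43 = 99; q' = -617 + 8·142 = 519.
ΔCS = ½(495 + 519)(139 − 99) = 20280; ΔPS = ½(495 + 519)(142 − 139) = 1521.
Government spending = 43 × 519 = 22317.
DWL = ½ × 43 × (519 − 495) = 516; fraction = 516 / 22317 = 4/173.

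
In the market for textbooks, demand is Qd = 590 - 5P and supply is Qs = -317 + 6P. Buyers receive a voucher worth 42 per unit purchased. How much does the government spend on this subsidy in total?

Government cost = 135030/11

Pre-subsidy: 590 - 5P = -317 + 6P gives P* = 907/11, Q* = 1955/11.
With the rebate, buyers effectively pay Pb = Ps − 42, where Ps is the price sellers receive.
Demand in terms of Ps becomes Qd = 590 − 5(Ps − 42) = 800 - 5Ps. Setting this equal to supply: 800 - 5Ps = -317 + 6Ps, so Ps = 1117/11.
Buyers pay Pb = 1117/11 − 42 = 655/11; Q' = -317 + 6·(1117/11) = 3215/11.
Government outlay = subsidy × quantity = 42 × 3215/11 = 135030/11.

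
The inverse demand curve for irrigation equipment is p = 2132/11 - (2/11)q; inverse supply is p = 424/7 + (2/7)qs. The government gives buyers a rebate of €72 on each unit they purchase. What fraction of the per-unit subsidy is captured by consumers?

Pre-subsidy: 2132/11 - (2/11)q = 424/7 + (2/7)q gives q* = 285 and p* = 142.
With the rebate, buyers effectively pay pb = ps − 72, where ps is the price sellers receive.
On the curves, pb = 2132/11 - (2/11)q and ps = 424/7 + (2/7)q; the wedge ps − pb = 72 gives 424/7 + (2/7)q − (2132/11 - (2/11)q) = 72, so q' = 439.
Then pb = 2132/11 − (2/11)·439 = 114 and ps = 424/7 + (2/7)·439 = 186.
Buyers' price falls by p* − pb = 142 − 114 = 28; sellers' price rises by ps − p* = 186 − 142 = 44.
So consumers capture 28/72 = 7/18 of each unit of subsidy.

Consumer share = 7/18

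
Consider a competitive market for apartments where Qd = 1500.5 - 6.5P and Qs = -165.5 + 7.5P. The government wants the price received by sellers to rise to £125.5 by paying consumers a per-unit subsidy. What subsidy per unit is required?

At a seller price of 125.5, quantity supplied is -165.5 + 7.5·125.5 = 775.75.
Buyers absorb 775.75 only when they pay Pb with 1500.5 − 6.5·Pb = 775.75, i.e. Pb = 111.5.
s = Ps − Pb = 125.5 − 111.5 = 14.

Required subsidy s = £14 per unit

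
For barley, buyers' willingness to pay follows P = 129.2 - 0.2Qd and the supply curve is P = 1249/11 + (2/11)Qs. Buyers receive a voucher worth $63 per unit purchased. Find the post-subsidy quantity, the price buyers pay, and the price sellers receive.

Q' = 206; buyers pay $88; sellers receive $151

Pre-subsidy: 129.2 - 0.2Q = 1249/11 + (2/11)Q gives Q* = 41 and P* = 121.
With the rebate, buyers effectively pay Pb = Ps − 63, where Ps is the price sellers receive.
On the curves, Pb = 129.2 - 0.2Q and Ps = 1249/11 + (2/11)Q; the wedge Ps − Pb = 63 gives 1249/11 + (2/11)Q − (129.2 - 0.2Q) = 63, so Q' = 206.
Then Pb = 129.2 − 0.2·206 = 88 and Ps = 1249/11 + (2/11)·206 = 151.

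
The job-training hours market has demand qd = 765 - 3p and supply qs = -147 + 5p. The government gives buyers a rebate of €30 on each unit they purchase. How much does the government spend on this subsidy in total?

Pre-subsidy: 765 - 3p = -147 + 5p gives p* = 114, q* = 423.
With the rebate, buyers effectively pay pb = ps − 30, where ps is the price sellers receive.
Demand in terms of ps becomes qd = 765 − 3(ps − 30) = 855 - 3ps. Setting this equal to supply: 855 - 3ps = -147 + 5ps, so ps = 125.25.
Buyers pay pb = 125.25 − 30 = 95.25; q' = -147 + 5·125.25 = 479.25.
Government outlay = subsidy × quantity = 30 × 479.25 = 14377.5.

Government cost = €14377.5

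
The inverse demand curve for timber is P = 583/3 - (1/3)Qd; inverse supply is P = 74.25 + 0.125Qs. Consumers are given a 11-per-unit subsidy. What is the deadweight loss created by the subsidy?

Pre-subsidy: 583/3 - (1/3)Q = 74.25 + 0.125Q gives Q* = 262 and P* = 107.
With the rebate, buyers effectively pay Pb = Ps − 11, where Ps is the price sellers receive.
On the curves, Pb = 583/3 - (1/3)Q and Ps = 74.25 + 0.125Q; the wedge Ps − Pb = 11 gives 74.25 + 0.125Q − (583/3 - (1/3)Q) = 11, so Q' = 286.
Then Pb = 583/3 − (1/3)·286 = 99 and Ps = 74.25 + 0.125·286 = 110.
The subsidy expands output by 286 − 262 = 24 past the efficient level; on those units the gap between marginal cost and willingness to pay runs from 0 up to 11.
DWL = ½ × 11 × 24 = 132.

Deadweight loss = 132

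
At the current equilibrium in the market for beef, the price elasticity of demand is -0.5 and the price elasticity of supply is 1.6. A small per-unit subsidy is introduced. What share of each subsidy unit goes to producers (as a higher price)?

For a small subsidy around the equilibrium, the benefit split depends on the relative slopes, which at a point are proportional to the elasticities.
Buyer share = εs/(εs + |εd|) = 1.6/(1.6 + 0.5) = 16/21; seller share = |εd|/(εs + |εd|) = 5/21.
So producers capture 5/21 of the subsidy.

Producer share = 5/21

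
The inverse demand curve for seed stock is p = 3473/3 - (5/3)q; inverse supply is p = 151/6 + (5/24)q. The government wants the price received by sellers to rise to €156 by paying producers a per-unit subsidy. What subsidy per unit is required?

At a seller price of 156, quantity supplied is -120.8 + 4.8·156 = 628.
Buyers absorb 628 only when they pay pb = 3473/3 − (5/3)·628 = 111.
s = ps − pb = 156 − 111 = 45.

Required subsidy s = €45 per unit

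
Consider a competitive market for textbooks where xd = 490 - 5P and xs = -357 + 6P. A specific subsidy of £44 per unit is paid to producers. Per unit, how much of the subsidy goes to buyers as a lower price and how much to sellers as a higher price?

Pre-subsidy: 490 - 5P = -357 + 6P gives P* = 77, x* = 105.
With the subsidy, sellers receive Ps = Pb + 44 for each unit, where Pb is the price buyers pay.
Supply in terms of Pb becomes xs = -357 + 6(Pb + 44) = -93 + 6Pb. Setting this equal to demand: 490 - 5Pb = -93 + 6Pb, so Pb = 53.
Sellers receive Ps = 53 + 44 = 97; x' = 490 − 5·53 = 225.
Buyers' price falls by P* − Pb = 77 − 53 = 24; sellers' price rises by Ps − P* = 97 − 77 = 20.

Buyers gain £24 per unit; sellers gain £20 per unit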